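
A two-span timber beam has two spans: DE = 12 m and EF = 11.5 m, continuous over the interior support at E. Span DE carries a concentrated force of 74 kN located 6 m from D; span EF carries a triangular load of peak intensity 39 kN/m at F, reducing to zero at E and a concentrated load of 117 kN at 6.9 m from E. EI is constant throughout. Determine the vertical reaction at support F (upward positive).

Take M_E as the redundant. Released structure: two simple spans DE and EF with a hinge at E.
Discontinuity in slope at E on the released structure — sum the simple-span end rotations:
  span DE: point load 74 at a = 6: Pab(L + a)/(6LEI) = 666/EI
  span EF: triangular load, peak 39: 7w₀L³/(360EI) = 1153/EI
  span EF: point load 117 at a = 6.9: Pab(L + b)/(6LEI) = 866.5/EI
  relative rotation θ_0 = (666 + 2020)/EI = 2686/EI
A unit hogging moment at E produces rotation L₁/(3EI) + L₂/(3EI) = 7.833/EI.
Compatibility: M_E·(L₁+L₂)/(3EI) = θ_0, giving M_E = 342.9 kN·m (hogging).
Span EF, ΣM about F: R_E^{EF}·11.5 = 1398 + 342.9, so R_E^{EF} = 151.4 kN and R_F = 341.2 − 151.4 = 189.9 kN.

R_F = 189.9 kN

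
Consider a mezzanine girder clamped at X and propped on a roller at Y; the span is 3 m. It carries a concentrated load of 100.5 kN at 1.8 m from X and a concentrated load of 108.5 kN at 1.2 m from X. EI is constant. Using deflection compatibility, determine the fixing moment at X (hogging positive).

Release the roller at Y. Primary structure: cantilever fixed at X.
Deflection at Y on the released cantilever, summing each load's contribution:
  point load 100.5 at a = 1.8: Pa²(3L − a)/(6EI) = 390.7/EI
  point load 108.5 at a = 1.2: Pa²(3L − a)/(6EI) = 203.1/EI
  δ_0 = 593.9/EI
Tip deflection under a unit load at Y: L³/(3EI) = 9/EI.
The prop prevents deflection at Y: R_Y = δ_0/δ_{YY} = 593.9/9 = 65.98 kN.
Moment equilibrium about X: M_X = Σ(load moments about X) − R_Y·L = 311.1 − 65.98×3 = 113.1 kN·m.

M_X = 113.1 kN·m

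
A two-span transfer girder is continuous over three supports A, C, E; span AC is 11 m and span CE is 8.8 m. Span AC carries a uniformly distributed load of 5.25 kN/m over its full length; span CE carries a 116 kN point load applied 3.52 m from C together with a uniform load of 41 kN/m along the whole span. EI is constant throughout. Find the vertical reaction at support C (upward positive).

R_C = 341.8 kN

Insert a hinge at C; M_C is the redundant, and each span becomes simply supported.
Discontinuity in slope at C on the released structure — sum the simple-span end rotations:
  span AC: UDL 5.25: wL³/(24EI) = 291.2/EI
  span CE: point load 116 at a = 3.52: Pab(L + b)/(6LEI) = 574.9/EI
  span CE: UDL 41: wL³/(24EI) = 1164/EI
  relative rotation θ_0 = (291.2 + 1739)/EI = 2030/EI
A unit hogging moment at C produces rotation L₁/(3EI) + L₂/(3EI) = 6.6/EI.
Compatibility: M_C·(L₁+L₂)/(3EI) = θ_0, giving M_C = 307.6 kN·m (hogging).
Span AC, ΣM about A with M_C applied at C: R_C^{AC}·11 = 317.6 + 307.6, so R_C^{AC} = 56.84 kN and R_A = 57.75 − 56.84 = 0.9101 kN.
Span CE, ΣM about E: R_C^{CE}·8.8 = 2200 + 307.6, so R_C^{CE} = 285 kN and R_E = 476.8 − 285 = 191.8 kN.
R_C = 56.84 + 285 = 341.8 kN.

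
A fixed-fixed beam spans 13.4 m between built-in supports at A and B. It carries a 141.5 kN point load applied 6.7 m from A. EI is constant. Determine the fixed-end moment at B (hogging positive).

Release both end moments; the primary structure is a simply-supported span AB with redundants M_A and M_B.
Simple-span end rotations at A and B under the given loads:
  at A: point load 141.5 at a = 6.7: Pab(L + b)/(6LEI) = 1588/EI
  at B: point load 141.5 at a = 6.7: Pab(L + a)/(6LEI) = 1588/EI
  θ_A0 = 1588/EI,  θ_B0 = 1588/EI
Flexibility coefficients: a unit moment at one end gives L/(3EI) there and L/(6EI) at the far end, so f₁₁ = f₂₂ = 4.467/EI and f₁₂ = f₂₁ = 2.233/EI.
Compatibility — zero rotation at each built-in end:
  4.467 M_A + 2.233 M_B = 1588
  2.233 M_A + 4.467 M_B = 1588
Solving the pair gives M_A = 237 kN·m and M_B = 237 kN·m (hogging).

M_B = 237 kN·m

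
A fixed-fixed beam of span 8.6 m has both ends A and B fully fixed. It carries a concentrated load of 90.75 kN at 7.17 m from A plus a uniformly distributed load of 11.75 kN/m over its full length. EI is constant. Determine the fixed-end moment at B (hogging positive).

M_B = 162.6 kN·m

Take the two fixed-end moments M_A, M_B as redundants; the released structure is the simple span AB.
Simple-span end rotations at A and B under the given loads:
  at A: point load 90.75 at a = 7.17: Pab(L + b)/(6LEI) = 180.9/EI
  at B: point load 90.75 at a = 7.17: Pab(L + a)/(6LEI) = 284.4/EI
  at A: UDL 11.75: wL³/(24EI) = 311.4/EI
  at B: UDL 11.75: wL³/(24EI) = 311.4/EI
  θ_A0 = 492.3/EI,  θ_B0 = 595.8/EI
Flexibility coefficients: a unit moment at one end gives L/(3EI) there and L/(6EI) at the far end, so f₁₁ = f₂₂ = 2.867/EI and f₁₂ = f₂₁ = 1.433/EI.
Compatibility — zero rotation at each built-in end:
  2.867 M_A + 1.433 M_B = 492.3
  1.433 M_A + 2.867 M_B = 595.8
Solving the pair gives M_A = 90.41 kN·m and M_B = 162.6 kN·m (hogging).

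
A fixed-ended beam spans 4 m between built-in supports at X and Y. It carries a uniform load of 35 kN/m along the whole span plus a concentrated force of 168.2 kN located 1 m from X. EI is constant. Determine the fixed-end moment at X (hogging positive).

Take the two fixed-end moments M_X, M_Y as redundants; the released structure is the simple span XY.
Simple-span end rotations at X and Y under the given loads:
  at X: UDL 35: wL³/(24EI) = 93.33/EI
  at Y: UDL 35: wL³/(24EI) = 93.33/EI
  at X: point load 168.2 at a = 1: Pab(L + b)/(6LEI) = 147.2/EI
  at Y: point load 168.2 at a = 1: Pab(L + a)/(6LEI) = 105.1/EI
  θ_X0 = 240.5/EI,  θ_Y0 = 198.5/EI
Flexibility coefficients: a unit moment at one end gives L/(3EI) there and L/(6EI) at the far end, so f₁₁ = f₂₂ = 1.333/EI and f₁₂ = f₂₁ = 0.6667/EI.
Compatibility — zero rotation at each built-in end:
  1.333 M_X + 0.6667 M_Y = 240.5
  0.6667 M_X + 1.333 M_Y = 198.5
Solving the pair gives M_X = 141.3 kN·m and M_Y = 78.2 kN·m (hogging).

M_X = 141.3 kN·m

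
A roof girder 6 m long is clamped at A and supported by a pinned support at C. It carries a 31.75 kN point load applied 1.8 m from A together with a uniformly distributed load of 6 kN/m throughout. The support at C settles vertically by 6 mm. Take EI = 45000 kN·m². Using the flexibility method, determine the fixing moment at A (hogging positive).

Take the reaction at C as the redundant and release it; the primary structure is a cantilever fixed at A.
Free-end deflection of the primary structure under the applied loading (downward +):
  point load 31.75 at a = 1.8: Pa²(3L − a)/(6EI) = 277.7/EI
  UDL 6: wL⁴/(8EI) = 972/EI
  δ_0 = 1250/EI
Flexibility coefficient — unit upward force at C: δ_{CC} = L³/(3EI) = 72/EI.
With EI = 45000 kN·m²: δ_0 = 0.027772 m and δ_{CC} = 0.0016 m/kN.
Compatibility — the beam at C must follow the support down by 0.006 m: δ_0 − R_C·δ_{CC} = 0.006, so R_C = (0.027772 − 0.006)/0.0016 = 13.61 kN.
Moment equilibrium about A: M_A = Σ(load moments about A) − R_C·L = 165.2 − 13.61×6 = 83.5 kN·m.

M_A = 83.5 kN·m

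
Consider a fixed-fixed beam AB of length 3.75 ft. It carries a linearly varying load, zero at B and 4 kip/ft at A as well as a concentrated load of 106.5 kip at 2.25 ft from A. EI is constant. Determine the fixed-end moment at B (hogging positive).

M_B = 59.38 kip·ft

Release both end moments; the primary structure is a simply-supported span AB with redundants M_A and M_B.
End rotations of the released simple span under the applied load (×1/EI):
  at A: triangular load, peak 4: w₀L³/(45EI) = 4.688/EI
  at B: triangular load, peak 4: 7w₀L³/(360EI) = 4.102/EI
  at A: point load 106.5 at a = 2.25: Pab(L + b)/(6LEI) = 83.87/EI
  at B: point load 106.5 at a = 2.25: Pab(L + a)/(6LEI) = 95.85/EI
  θ_A0 = 88.56/EI,  θ_B0 = 99.95/EI
Flexibility coefficients: a unit moment at one end gives L/(3EI) there and L/(6EI) at the far end, so f₁₁ = f₂₂ = 1.25/EI and f₁₂ = f₂₁ = 0.625/EI.
Compatibility — zero rotation at each built-in end:
  1.25 M_A + 0.625 M_B = 88.56
  0.625 M_A + 1.25 M_B = 99.95
Solving the pair gives M_A = 41.15 kip·ft and M_B = 59.38 kip·ft (hogging).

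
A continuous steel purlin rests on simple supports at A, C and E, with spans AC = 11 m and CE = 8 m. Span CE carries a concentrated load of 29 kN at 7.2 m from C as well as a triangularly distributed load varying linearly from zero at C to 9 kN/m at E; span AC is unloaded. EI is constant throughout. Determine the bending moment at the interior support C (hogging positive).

M_C = 18.98 kN·m

Take M_C as the redundant. Released structure: two simple spans AC and CE with a hinge at C.
Rotations at C on the released spans (each span's end-slope, ×1/EI):
  span CE: point load 29 at a = 7.2: Pab(L + b)/(6LEI) = 30.62/EI
  span CE: triangular load, peak 9: 7w₀L³/(360EI) = 89.6/EI
  relative rotation θ_0 = (0 + 120.2)/EI = 120.2/EI
A unit hogging moment at C produces rotation L₁/(3EI) + L₂/(3EI) = 6.333/EI.
Compatibility: M_C·(L₁+L₂)/(3EI) = θ_0, giving M_C = 18.98 kN·m (hogging).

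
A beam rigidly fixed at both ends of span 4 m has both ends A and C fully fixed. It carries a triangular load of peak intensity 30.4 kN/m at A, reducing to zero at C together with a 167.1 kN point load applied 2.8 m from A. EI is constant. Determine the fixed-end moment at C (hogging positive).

M_C = 114.5 kN·m

Release both end moments; the primary structure is a simply-supported span AC with redundants M_A and M_C.
End rotations of the released simple span under the applied load (×1/EI):
  at A: triangular load, peak 30.4: w₀L³/(45EI) = 43.24/EI
  at C: triangular load, peak 30.4: 7w₀L³/(360EI) = 37.83/EI
  at A: point load 167.1 at a = 2.8: Pab(L + b)/(6LEI) = 121.6/EI
  at C: point load 167.1 at a = 2.8: Pab(L + a)/(6LEI) = 159.1/EI
  θ_A0 = 164.9/EI,  θ_C0 = 196.9/EI
Flexibility coefficients: a unit moment at one end gives L/(3EI) there and L/(6EI) at the far end, so f₁₁ = f₂₂ = 1.333/EI and f₁₂ = f₂₁ = 0.6667/EI.
Compatibility — zero rotation at each built-in end:
  1.333 M_A + 0.6667 M_C = 164.9
  0.6667 M_A + 1.333 M_C = 196.9
Solving the pair gives M_A = 66.43 kN·m and M_C = 114.5 kN·m (hogging).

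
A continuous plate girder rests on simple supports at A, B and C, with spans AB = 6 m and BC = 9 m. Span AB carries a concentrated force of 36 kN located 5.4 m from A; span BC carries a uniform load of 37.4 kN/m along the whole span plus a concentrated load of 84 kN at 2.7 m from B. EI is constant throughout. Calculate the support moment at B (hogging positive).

Insert a hinge at B; M_B is the redundant, and each span becomes simply supported.
Rotations at B on the released spans (each span's end-slope, ×1/EI):
  span AB: point load 36 at a = 5.4: Pab(L + a)/(6LEI) = 36.94/EI
  span BC: UDL 37.4: wL³/(24EI) = 1136/EI
  span BC: point load 84 at a = 2.7: Pab(L + b)/(6LEI) = 404.8/EI
  relative rotation θ_0 = (36.94 + 1541)/EI = 1578/EI
A unit hogging moment at B produces rotation L₁/(3EI) + L₂/(3EI) = 5/EI.
Compatibility: M_B·(L₁+L₂)/(3EI) = θ_0, giving M_B = 315.6 kN·m (hogging).

M_B = 315.6 kN·m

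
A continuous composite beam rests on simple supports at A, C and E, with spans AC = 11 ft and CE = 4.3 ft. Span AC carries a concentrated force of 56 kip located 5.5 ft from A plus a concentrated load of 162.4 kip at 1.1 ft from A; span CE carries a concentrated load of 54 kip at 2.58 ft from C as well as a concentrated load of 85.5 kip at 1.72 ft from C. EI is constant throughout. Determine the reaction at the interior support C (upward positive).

Take M_C as the redundant. Released structure: two simple spans AC and CE with a hinge at C.
End slopes at the hinge C, treating each span as simply supported:
  span AC: point load 56 at a = 5.5: Pab(L + a)/(6LEI) = 423.5/EI
  span AC: point load 162.4 at a = 1.1: Pab(L + a)/(6LEI) = 324.2/EI
  span CE: point load 54 at a = 2.58: Pab(L + b)/(6LEI) = 55.91/EI
  span CE: point load 85.5 at a = 1.72: Pab(L + b)/(6LEI) = 101.2/EI
  relative rotation θ_0 = (747.7 + 157.1)/EI = 904.8/EI
A unit hogging moment at C produces rotation L₁/(3EI) + L₂/(3EI) = 5.1/EI.
Compatibility: M_C·(L₁+L₂)/(3EI) = θ_0, giving M_C = 177.4 kip·ft (hogging).
Span AC, ΣM about A with M_C applied at C: R_C^{AC}·11 = 486.6 + 177.4, so R_C^{AC} = 60.37 kip and R_A = 218.4 − 60.37 = 158 kip.
Span CE, ΣM about E: R_C^{CE}·4.3 = 313.5 + 177.4, so R_C^{CE} = 114.2 kip and R_E = 139.5 − 114.2 = 25.34 kip.
R_C = 60.37 + 114.2 = 174.5 kip.

R_C = 174.5 kip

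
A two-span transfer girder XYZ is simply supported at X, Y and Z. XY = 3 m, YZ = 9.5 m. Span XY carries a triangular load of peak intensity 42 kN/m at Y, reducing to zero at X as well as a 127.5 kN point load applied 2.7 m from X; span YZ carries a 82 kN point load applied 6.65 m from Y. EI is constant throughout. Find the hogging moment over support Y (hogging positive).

M_Y = 94.71 kN·m

Insert a hinge at Y; M_Y is the redundant, and each span becomes simply supported.
Rotations at Y on the released spans (each span's end-slope, ×1/EI):
  span XY: triangular load, peak 42: w₀L³/(45EI) = 25.2/EI
  span XY: point load 127.5 at a = 2.7: Pab(L + a)/(6LEI) = 32.7/EI
  span YZ: point load 82 at a = 6.65: Pab(L + b)/(6LEI) = 336.7/EI
  relative rotation θ_0 = (57.9 + 336.7)/EI = 394.6/EI
A unit hogging moment at Y produces rotation L₁/(3EI) + L₂/(3EI) = 4.167/EI.
Compatibility: M_Y·(L₁+L₂)/(3EI) = θ_0, giving M_Y = 94.71 kN·m (hogging).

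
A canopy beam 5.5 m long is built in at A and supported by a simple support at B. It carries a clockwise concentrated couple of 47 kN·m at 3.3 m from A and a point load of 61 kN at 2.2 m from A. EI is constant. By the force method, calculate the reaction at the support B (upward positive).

Release the roller at B. Primary structure: cantilever fixed at A.
Primary-structure tip deflection at B by superposition:
  clockwise couple 47 at a = 3.3: M₀a(2L − a)/(2EI) = 597.1/EI
  point load 61 at a = 2.2: Pa²(3L − a)/(6EI) = 703.7/EI
  δ_0 = 1301/EI
Tip deflection under a unit load at B: L³/(3EI) = 55.46/EI.
Compatibility at B: δ_0 − R_B·δ_{BB} = 0, so R_B = 1301/55.46 = 23.46 kN.

R_B = 23.46 kN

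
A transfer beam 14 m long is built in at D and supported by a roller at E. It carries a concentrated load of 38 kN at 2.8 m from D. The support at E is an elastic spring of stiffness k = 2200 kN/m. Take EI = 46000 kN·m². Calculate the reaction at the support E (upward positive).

Take the reaction at E as the redundant and release it; the primary structure is a cantilever fixed at D.
Primary-structure tip deflection at E by superposition:
  point load 38 at a = 2.8: Pa²(3L − a)/(6EI) = 1946/EI
Flexibility coefficient — unit upward force at E: δ_{EE} = L³/(3EI) = 914.7/EI.
With EI = 46000 kN·m²: δ_0 = 0.042313 m and δ_{EE} = 0.019884 m/kN.
Compatibility — the spring shortens by R_E/k under the reaction it provides: δ_0 − R_E·δ_{EE} = R_E/k. With 1/k = 0.000455 m/kN, R_E = δ_0 / (δ_{EE} + 1/k) = 0.042313 / (0.019884 + 0.000455) = 2.08 kN.

R_E = 2.08 kN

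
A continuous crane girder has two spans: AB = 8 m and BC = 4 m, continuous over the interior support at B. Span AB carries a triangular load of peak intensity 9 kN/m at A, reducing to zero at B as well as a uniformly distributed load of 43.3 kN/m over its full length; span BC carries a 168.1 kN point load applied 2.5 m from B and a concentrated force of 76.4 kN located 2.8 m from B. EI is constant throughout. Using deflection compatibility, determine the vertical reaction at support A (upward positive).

R_A = 159.3 kN

Take M_B as the redundant. Released structure: two simple spans AB and BC with a hinge at B.
Discontinuity in slope at B on the released structure — sum the simple-span end rotations:
  span AB: triangular load, peak 9: 7w₀L³/(360EI) = 89.6/EI
  span AB: UDL 43.3: wL³/(24EI) = 923.7/EI
  span BC: point load 168.1 at a = 2.5: Pab(L + b)/(6LEI) = 144.5/EI
  span BC: point load 76.4 at a = 2.8: Pab(L + b)/(6LEI) = 55.62/EI
  relative rotation θ_0 = (1013 + 200.1)/EI = 1213/EI
A unit hogging moment at B produces rotation L₁/(3EI) + L₂/(3EI) = 4/EI.
Slope continuity at B: θ_0 = M_B·4/EI, so M_B = 1213/4 = 303.4 kN·m (hogging).
Span AB, ΣM about A with M_B applied at B: R_B^{AB}·8 = 1482 + 303.4, so R_B^{AB} = 223.1 kN and R_A = 382.4 − 223.1 = 159.3 kN.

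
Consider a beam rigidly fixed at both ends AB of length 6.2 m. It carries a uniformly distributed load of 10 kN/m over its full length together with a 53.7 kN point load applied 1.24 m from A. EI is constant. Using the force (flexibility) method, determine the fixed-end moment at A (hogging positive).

M_A = 74.65 kN·m

Release both end moments; the primary structure is a simply-supported span AB with redundants M_A and M_B.
End rotations of the released simple span under the applied load (×1/EI):
  at A: UDL 10: wL³/(24EI) = 99.3/EI
  at B: UDL 10: wL³/(24EI) = 99.3/EI
  at A: point load 53.7 at a = 1.24: Pab(L + b)/(6LEI) = 99.08/EI
  at B: point load 53.7 at a = 1.24: Pab(L + a)/(6LEI) = 66.06/EI
  θ_A0 = 198.4/EI,  θ_B0 = 165.4/EI
Flexibility coefficients: a unit moment at one end gives L/(3EI) there and L/(6EI) at the far end, so f₁₁ = f₂₂ = 2.067/EI and f₁₂ = f₂₁ = 1.033/EI.
Compatibility — zero rotation at each built-in end:
  2.067 M_A + 1.033 M_B = 198.4
  1.033 M_A + 2.067 M_B = 165.4
Solving the pair gives M_A = 74.65 kN·m and M_B = 42.69 kN·m (hogging).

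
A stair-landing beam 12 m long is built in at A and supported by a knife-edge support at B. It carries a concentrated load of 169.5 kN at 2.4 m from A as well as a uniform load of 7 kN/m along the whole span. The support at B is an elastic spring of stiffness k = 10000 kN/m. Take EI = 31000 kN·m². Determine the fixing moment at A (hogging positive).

M_A = 421.5 kN·m

Remove the prop at B; the released (primary) structure is a cantilever built in at A.
Deflection at B on the released cantilever, summing each load's contribution:
  point load 169.5 at a = 2.4: Pa²(3L − a)/(6EI) = 5467/EI
  UDL 7: wL⁴/(8EI) = 18144/EI
  δ_0 = 23611/EI
Flexibility coefficient — unit upward force at B: δ_{BB} = L³/(3EI) = 576/EI.
With EI = 31000 kN·m²: δ_0 = 0.76166 m and δ_{BB} = 0.018581 m/kN.
Compatibility — the spring shortens by R_B/k under the reaction it provides: δ_0 − R_B·δ_{BB} = R_B/k. With 1/k = 0.0001 m/kN, R_B = δ_0 / (δ_{BB} + 1/k) = 0.76166 / (0.018581 + 0.0001) = 40.77 kN.
Moment equilibrium about A: M_A = Σ(load moments about A) − R_B·L = 910.8 − 40.77×12 = 421.5 kN·m.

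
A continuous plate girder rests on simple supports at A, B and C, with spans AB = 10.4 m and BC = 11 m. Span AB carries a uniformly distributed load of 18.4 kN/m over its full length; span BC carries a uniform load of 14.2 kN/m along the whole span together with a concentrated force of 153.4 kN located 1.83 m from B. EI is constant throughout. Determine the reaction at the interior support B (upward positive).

Release continuity at B by inserting a hinge; the redundant is the internal moment M_B. The primary structure is two simply-supported spans AB and BC.
Discontinuity in slope at B on the released structure — sum the simple-span end rotations:
  span AB: UDL 18.4: wL³/(24EI) = 862.4/EI
  span BC: UDL 14.2: wL³/(24EI) = 787.5/EI
  span BC: point load 153.4 at a = 1.83: Pab(L + b)/(6LEI) = 786.7/EI
  relative rotation θ_0 = (862.4 + 1574)/EI = 2437/EI
A unit hogging moment at B produces rotation L₁/(3EI) + L₂/(3EI) = 7.133/EI.
Slope continuity at B: θ_0 = M_B·7.133/EI, so M_B = 2437/7.133 = 341.6 kN·m (hogging).
Span AB, ΣM about A with M_B applied at B: R_B^{AB}·10.4 = 995.1 + 341.6, so R_B^{AB} = 128.5 kN and R_A = 191.4 − 128.5 = 62.84 kN.
Span BC, ΣM about C: R_B^{BC}·11 = 2266 + 341.6, so R_B^{BC} = 237 kN and R_C = 309.6 − 237 = 72.57 kN.
R_B = 128.5 + 237 = 365.6 kN.

R_B = 365.6 kN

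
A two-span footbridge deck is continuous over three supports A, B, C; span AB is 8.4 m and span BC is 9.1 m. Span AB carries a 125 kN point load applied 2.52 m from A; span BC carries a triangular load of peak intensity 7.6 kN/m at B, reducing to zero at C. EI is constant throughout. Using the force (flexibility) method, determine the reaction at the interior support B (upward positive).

R_B = 81.3 kN

Take M_B as the redundant. Released structure: two simple spans AB and BC with a hinge at B.
End slopes at the hinge B, treating each span as simply supported:
  span AB: point load 125 at a = 2.52: Pab(L + a)/(6LEI) = 401.3/EI
  span BC: triangular load, peak 7.6: w₀L³/(45EI) = 127.3/EI
  relative rotation θ_0 = (401.3 + 127.3)/EI = 528.6/EI
A unit hogging moment at B produces rotation L₁/(3EI) + L₂/(3EI) = 5.833/EI.
Compatibility: M_B·(L₁+L₂)/(3EI) = θ_0, giving M_B = 90.61 kN·m (hogging).
Span AB, ΣM about A with M_B applied at B: R_B^{AB}·8.4 = 315 + 90.61, so R_B^{AB} = 48.29 kN and R_A = 125 − 48.29 = 76.71 kN.
Span BC, ΣM about C: R_B^{BC}·9.1 = 209.8 + 90.61, so R_B^{BC} = 33.01 kN and R_C = 34.58 − 33.01 = 1.569 kN.
R_B = 48.29 + 33.01 = 81.3 kN.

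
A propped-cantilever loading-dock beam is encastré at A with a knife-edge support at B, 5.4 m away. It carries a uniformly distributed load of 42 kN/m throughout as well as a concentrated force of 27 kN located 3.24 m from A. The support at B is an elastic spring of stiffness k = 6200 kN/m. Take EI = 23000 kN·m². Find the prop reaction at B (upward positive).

R_B = 90.33 kN

Release the roller at B. Primary structure: cantilever fixed at A.
Downward deflection at the released point B due to the loads:
  UDL 42: wL⁴/(8EI) = 4464/EI
  point load 27 at a = 3.24: Pa²(3L − a)/(6EI) = 612.2/EI
  δ_0 = 5076/EI
Tip deflection under a unit load at B: L³/(3EI) = 52.49/EI.
With EI = 23000 kN·m²: δ_0 = 0.22071 m and δ_{BB} = 0.002282 m/kN.
Compatibility — the spring shortens by R_B/k under the reaction it provides: δ_0 − R_B·δ_{BB} = R_B/k. With 1/k = 0.000161 m/kN, R_B = δ_0 / (δ_{BB} + 1/k) = 0.22071 / (0.002282 + 0.000161) = 90.33 kN.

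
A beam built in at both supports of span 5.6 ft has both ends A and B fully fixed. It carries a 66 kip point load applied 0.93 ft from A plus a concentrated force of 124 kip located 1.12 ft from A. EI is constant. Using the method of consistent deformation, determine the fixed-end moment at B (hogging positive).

Take the two fixed-end moments M_A, M_B as redundants; the released structure is the simple span AB.
End rotations of the released simple span under the applied load (×1/EI):
  at A: point load 66 at a = 0.93: Pab(L + b)/(6LEI) = 87.61/EI
  at B: point load 66 at a = 0.93: Pab(L + a)/(6LEI) = 55.71/EI
  at A: point load 124 at a = 1.12: Pab(L + b)/(6LEI) = 186.7/EI
  at B: point load 124 at a = 1.12: Pab(L + a)/(6LEI) = 124.4/EI
  θ_A0 = 274.3/EI,  θ_B0 = 180.1/EI
Flexibility coefficients: a unit moment at one end gives L/(3EI) there and L/(6EI) at the far end, so f₁₁ = f₂₂ = 1.867/EI and f₁₂ = f₂₁ = 0.9333/EI.
Compatibility — zero rotation at each built-in end:
  1.867 M_A + 0.9333 M_B = 274.3
  0.9333 M_A + 1.867 M_B = 180.1
Solving the pair gives M_A = 131.6 kip·ft and M_B = 30.72 kip·ft (hogging).

M_B = 30.72 kip·ft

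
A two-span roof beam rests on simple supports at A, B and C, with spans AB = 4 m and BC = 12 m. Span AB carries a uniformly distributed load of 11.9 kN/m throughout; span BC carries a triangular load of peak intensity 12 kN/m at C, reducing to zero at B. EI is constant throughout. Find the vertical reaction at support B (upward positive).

R_B = 74.98 kN

Insert a hinge at B; M_B is the redundant, and each span becomes simply supported.
End slopes at the hinge B, treating each span as simply supported:
  span AB: UDL 11.9: wL³/(24EI) = 31.73/EI
  span BC: triangular load, peak 12: 7w₀L³/(360EI) = 403.2/EI
  relative rotation θ_0 = (31.73 + 403.2)/EI = 434.9/EI
A unit hogging moment at B produces rotation L₁/(3EI) + L₂/(3EI) = 5.333/EI.
Compatibility: M_B·(L₁+L₂)/(3EI) = θ_0, giving M_B = 81.55 kN·m (hogging).
Span AB, ΣM about A with M_B applied at B: R_B^{AB}·4 = 95.2 + 81.55, so R_B^{AB} = 44.19 kN and R_A = 47.6 − 44.19 = 3.413 kN.
Span BC, ΣM about C: R_B^{BC}·12 = 288 + 81.55, so R_B^{BC} = 30.8 kN and R_C = 72 − 30.8 = 41.2 kN.
R_B = 44.19 + 30.8 = 74.98 kN.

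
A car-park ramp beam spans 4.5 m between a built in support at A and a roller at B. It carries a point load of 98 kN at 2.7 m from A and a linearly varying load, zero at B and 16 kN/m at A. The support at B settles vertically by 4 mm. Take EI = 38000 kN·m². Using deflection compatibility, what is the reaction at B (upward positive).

Remove the prop at B; the released (primary) structure is a cantilever built in at A.
Free-end deflection of the primary structure under the applied loading (downward +):
  point load 98 at a = 2.7: Pa²(3L − a)/(6EI) = 1286/EI
  triangular load, peak 16 at the fixed end: w₀L⁴/(30EI) = 218.7/EI
  δ_0 = 1505/EI
Flexibility coefficient — unit upward force at B: δ_{BB} = L³/(3EI) = 30.38/EI.
With EI = 38000 kN·m²: δ_0 = 0.039596 m and δ_{BB} = 0.000799 m/kN.
Compatibility — the beam at B must follow the support down by 0.004 m: δ_0 − R_B·δ_{BB} = 0.004, so R_B = (0.039596 − 0.004)/0.000799 = 44.53 kN.

R_B = 44.53 kN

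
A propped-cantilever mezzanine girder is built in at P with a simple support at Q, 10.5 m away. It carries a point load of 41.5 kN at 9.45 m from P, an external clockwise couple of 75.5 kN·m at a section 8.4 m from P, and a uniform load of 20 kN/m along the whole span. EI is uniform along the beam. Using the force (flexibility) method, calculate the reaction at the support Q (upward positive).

Release the roller at Q. Primary structure: cantilever fixed at P.
Deflection at Q on the released cantilever, summing each load's contribution:
  point load 41.5 at a = 9.45: Pa²(3L − a)/(6EI) = 13620/EI
  clockwise couple 75.5 at a = 8.4: M₀a(2L − a)/(2EI) = 3995/EI
  UDL 20: wL⁴/(8EI) = 30388/EI
  δ_0 = 48003/EI
Tip deflection under a unit load at Q: L³/(3EI) = 385.9/EI.
The prop prevents deflection at Q: R_Q = δ_0/δ_{QQ} = 48003/385.9 = 124.4 kN.

R_Q = 124.4 kN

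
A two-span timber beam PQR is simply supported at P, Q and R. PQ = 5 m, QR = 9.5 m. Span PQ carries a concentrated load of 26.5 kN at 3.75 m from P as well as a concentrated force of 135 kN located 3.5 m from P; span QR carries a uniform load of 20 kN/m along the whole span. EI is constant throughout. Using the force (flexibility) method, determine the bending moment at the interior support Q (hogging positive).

Release continuity at Q by inserting a hinge; the redundant is the internal moment M_Q. The primary structure is two simply-supported spans PQ and QR.
Rotations at Q on the released spans (each span's end-slope, ×1/EI):
  span PQ: point load 26.5 at a = 3.75: Pab(L + a)/(6LEI) = 36.23/EI
  span PQ: point load 135 at a = 3.5: Pab(L + a)/(6LEI) = 200.8/EI
  span QR: UDL 20: wL³/(24EI) = 714.5/EI
  relative rotation θ_0 = (237 + 714.5)/EI = 951.5/EI
A unit hogging moment at Q produces rotation L₁/(3EI) + L₂/(3EI) = 4.833/EI.
Slope continuity at Q: θ_0 = M_Q·4.833/EI, so M_Q = 951.5/4.833 = 196.9 kN·m (hogging).

M_Q = 196.9 kN·m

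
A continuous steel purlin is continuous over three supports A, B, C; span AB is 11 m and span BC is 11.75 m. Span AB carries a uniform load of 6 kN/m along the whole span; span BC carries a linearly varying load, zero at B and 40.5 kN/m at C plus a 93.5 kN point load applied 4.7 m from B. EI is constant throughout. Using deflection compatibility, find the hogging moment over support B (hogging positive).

M_B = 321.3 kN·m

Insert a hinge at B; M_B is the redundant, and each span becomes simply supported.
Rotations at B on the released spans (each span's end-slope, ×1/EI):
  span AB: UDL 6: wL³/(24EI) = 332.8/EI
  span BC: triangular load, peak 40.5: 7w₀L³/(360EI) = 1278/EI
  span BC: point load 93.5 at a = 4.7: Pab(L + b)/(6LEI) = 826.2/EI
  relative rotation θ_0 = (332.8 + 2104)/EI = 2436/EI
A unit hogging moment at B produces rotation L₁/(3EI) + L₂/(3EI) = 7.583/EI.
Compatibility: M_B·(L₁+L₂)/(3EI) = θ_0, giving M_B = 321.3 kN·m (hogging).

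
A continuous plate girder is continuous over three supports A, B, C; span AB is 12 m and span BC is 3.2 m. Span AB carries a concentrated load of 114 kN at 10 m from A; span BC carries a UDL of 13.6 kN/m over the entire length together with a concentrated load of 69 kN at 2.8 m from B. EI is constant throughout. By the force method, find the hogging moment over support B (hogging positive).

Take M_B as the redundant. Released structure: two simple spans AB and BC with a hinge at B.
End slopes at the hinge B, treating each span as simply supported:
  span AB: point load 114 at a = 10: Pab(L + a)/(6LEI) = 696.7/EI
  span BC: UDL 13.6: wL³/(24EI) = 18.57/EI
  span BC: point load 69 at a = 2.8: Pab(L + b)/(6LEI) = 14.49/EI
  relative rotation θ_0 = (696.7 + 33.06)/EI = 729.7/EI
A unit hogging moment at B produces rotation L₁/(3EI) + L₂/(3EI) = 5.067/EI.
Compatibility: M_B·(L₁+L₂)/(3EI) = θ_0, giving M_B = 144 kN·m (hogging).

M_B = 144 kN·m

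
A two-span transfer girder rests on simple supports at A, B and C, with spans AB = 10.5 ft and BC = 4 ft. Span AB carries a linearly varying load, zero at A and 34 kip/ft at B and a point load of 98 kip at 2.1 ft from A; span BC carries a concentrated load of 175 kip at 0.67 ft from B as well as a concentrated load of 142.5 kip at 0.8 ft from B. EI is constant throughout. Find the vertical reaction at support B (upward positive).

Take M_B as the redundant. Released structure: two simple spans AB and BC with a hinge at B.
Rotations at B on the released spans (each span's end-slope, ×1/EI):
  span AB: triangular load, peak 34: w₀L³/(45EI) = 874.6/EI
  span AB: point load 98 at a = 2.1: Pab(L + a)/(6LEI) = 345.7/EI
  span BC: point load 175 at a = 0.67: Pab(L + b)/(6LEI) = 119.2/EI
  span BC: point load 142.5 at a = 0.8: Pab(L + b)/(6LEI) = 109.4/EI
  relative rotation θ_0 = (1220 + 228.7)/EI = 1449/EI
A unit hogging moment at B produces rotation L₁/(3EI) + L₂/(3EI) = 4.833/EI.
Compatibility: M_B·(L₁+L₂)/(3EI) = θ_0, giving M_B = 299.8 kip·ft (hogging).
Span AB, ΣM about A with M_B applied at B: R_B^{AB}·10.5 = 1455 + 299.8, so R_B^{AB} = 167.2 kip and R_A = 276.5 − 167.2 = 109.3 kip.
Span BC, ΣM about C: R_B^{BC}·4 = 1039 + 299.8, so R_B^{BC} = 334.6 kip and R_C = 317.5 − 334.6 = -17.14 kip.
R_B = 167.2 + 334.6 = 501.8 kip.

R_B = 501.8 kip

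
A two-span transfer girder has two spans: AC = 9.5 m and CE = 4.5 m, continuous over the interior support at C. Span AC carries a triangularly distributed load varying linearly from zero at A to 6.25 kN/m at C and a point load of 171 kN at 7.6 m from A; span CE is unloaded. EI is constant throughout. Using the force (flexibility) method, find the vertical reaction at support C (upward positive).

R_C = 216.9 kN

Take M_C as the redundant. Released structure: two simple spans AC and CE with a hinge at C.
Rotations at C on the released spans (each span's end-slope, ×1/EI):
  span AC: triangular load, peak 6.25: w₀L³/(45EI) = 119.1/EI
  span AC: point load 171 at a = 7.6: Pab(L + a)/(6LEI) = 740.8/EI
  relative rotation θ_0 = (859.9 + 0)/EI = 859.9/EI
A unit hogging moment at C produces rotation L₁/(3EI) + L₂/(3EI) = 4.667/EI.
Compatibility: M_C·(L₁+L₂)/(3EI) = θ_0, giving M_C = 184.3 kN·m (hogging).
Span AC, ΣM about A with M_C applied at C: R_C^{AC}·9.5 = 1488 + 184.3, so R_C^{AC} = 176 kN and R_A = 200.7 − 176 = 24.7 kN.
Span CE, ΣM about E: R_C^{CE}·4.5 = 0 + 184.3, so R_C^{CE} = 40.95 kN and R_E = 0 − 40.95 = -40.95 kN.
R_C = 176 + 40.95 = 216.9 kN.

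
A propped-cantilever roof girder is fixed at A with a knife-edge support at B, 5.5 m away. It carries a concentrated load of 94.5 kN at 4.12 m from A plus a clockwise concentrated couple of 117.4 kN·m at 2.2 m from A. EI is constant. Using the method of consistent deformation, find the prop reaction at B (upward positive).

Release the roller at B. Primary structure: cantilever fixed at A.
Downward deflection at the released point B due to the loads:
  point load 94.5 at a = 4.12: Pa²(3L − a)/(6EI) = 3310/EI
  clockwise couple 117.4 at a = 2.2: M₀a(2L − a)/(2EI) = 1136/EI
  δ_0 = 4446/EI
Flexibility coefficient — unit upward force at B: δ_{BB} = L³/(3EI) = 55.46/EI.
Compatibility at B: δ_0 − R_B·δ_{BB} = 0, so R_B = 4446/55.46 = 80.17 kN.

R_B = 80.17 kN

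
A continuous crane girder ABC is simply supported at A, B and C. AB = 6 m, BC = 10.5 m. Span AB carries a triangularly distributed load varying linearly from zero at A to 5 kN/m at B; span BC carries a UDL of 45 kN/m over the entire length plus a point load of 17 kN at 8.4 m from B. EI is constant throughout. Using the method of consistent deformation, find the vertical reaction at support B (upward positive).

R_B = 357 kN

Insert a hinge at B; M_B is the redundant, and each span becomes simply supported.
Discontinuity in slope at B on the released structure — sum the simple-span end rotations:
  span AB: triangular load, peak 5: w₀L³/(45EI) = 24/EI
  span BC: UDL 45: wL³/(24EI) = 2171/EI
  span BC: point load 17 at a = 8.4: Pab(L + b)/(6LEI) = 59.98/EI
  relative rotation θ_0 = (24 + 2231)/EI = 2255/EI
A unit hogging moment at B produces rotation L₁/(3EI) + L₂/(3EI) = 5.5/EI.
Compatibility: M_B·(L₁+L₂)/(3EI) = θ_0, giving M_B = 409.9 kN·m (hogging).
Span AB, ΣM about A with M_B applied at B: R_B^{AB}·6 = 60 + 409.9, so R_B^{AB} = 78.32 kN and R_A = 15 − 78.32 = -63.32 kN.
Span BC, ΣM about C: R_B^{BC}·10.5 = 2516 + 409.9, so R_B^{BC} = 278.7 kN and R_C = 489.5 − 278.7 = 210.8 kN.
R_B = 78.32 + 278.7 = 357 kN.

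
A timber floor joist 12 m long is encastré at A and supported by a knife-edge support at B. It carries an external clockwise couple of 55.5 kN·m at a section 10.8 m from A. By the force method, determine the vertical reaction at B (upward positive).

R_B = 6.868 kN

Choose R_B as the redundant. The primary structure is the cantilever fixed at A.
Primary-structure tip deflection at B by superposition:
  clockwise couple 55.5 at a = 10.8: M₀a(2L − a)/(2EI) = 3956/EI
Flexibility coefficient — unit upward force at B: δ_{BB} = L³/(3EI) = 576/EI.
Compatibility at B: δ_0 − R_B·δ_{BB} = 0, so R_B = 3956/576 = 6.868 kN.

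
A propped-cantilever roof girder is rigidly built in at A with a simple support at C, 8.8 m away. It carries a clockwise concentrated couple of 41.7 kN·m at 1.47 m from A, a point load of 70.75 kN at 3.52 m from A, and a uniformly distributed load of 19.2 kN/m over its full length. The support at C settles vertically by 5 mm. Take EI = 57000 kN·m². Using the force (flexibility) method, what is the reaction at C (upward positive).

R_C = 79 kN

Release the roller at C. Primary structure: cantilever fixed at A.
Downward deflection at the released point C due to the loads:
  clockwise couple 41.7 at a = 1.47: M₀a(2L − a)/(2EI) = 494.4/EI
  point load 70.75 at a = 3.52: Pa²(3L − a)/(6EI) = 3343/EI
  UDL 19.2: wL⁴/(8EI) = 14393/EI
  δ_0 = 18230/EI
Flexibility coefficient — unit upward force at C: δ_{CC} = L³/(3EI) = 227.2/EI.
With EI = 57000 kN·m²: δ_0 = 0.31982 m and δ_{CC} = 0.003985 m/kN.
Compatibility — the beam at C must follow the support down by 0.005 m: δ_0 − R_C·δ_{CC} = 0.005, so R_C = (0.31982 − 0.005)/0.003985 = 79 kN.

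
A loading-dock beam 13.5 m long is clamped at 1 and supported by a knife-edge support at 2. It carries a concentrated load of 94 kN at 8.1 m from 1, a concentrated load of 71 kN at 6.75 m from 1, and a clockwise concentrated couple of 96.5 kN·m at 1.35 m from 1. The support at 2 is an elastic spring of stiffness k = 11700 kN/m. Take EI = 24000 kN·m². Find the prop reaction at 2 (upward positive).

Take the reaction at 2 as the redundant and release it; the primary structure is a cantilever fixed at 1.
Downward deflection at the released point 2 due to the loads:
  point load 94 at a = 8.1: Pa²(3L − a)/(6EI) = 33304/EI
  point load 71 at a = 6.75: Pa²(3L − a)/(6EI) = 18197/EI
  clockwise couple 96.5 at a = 1.35: M₀a(2L − a)/(2EI) = 1671/EI
  δ_0 = 53171/EI
Flexibility coefficient — unit upward force at 2: δ_{22} = L³/(3EI) = 820.1/EI.
With EI = 24000 kN·m²: δ_0 = 2.2155 m and δ_{22} = 0.034172 m/kN.
Compatibility — the spring shortens by R_2/k under the reaction it provides: δ_0 − R_2·δ_{22} = R_2/k. With 1/k = 0.000085 m/kN, R_2 = δ_0 / (δ_{22} + 1/k) = 2.2155 / (0.034172 + 0.000085) = 64.67 kN.

R_2 = 64.67 kN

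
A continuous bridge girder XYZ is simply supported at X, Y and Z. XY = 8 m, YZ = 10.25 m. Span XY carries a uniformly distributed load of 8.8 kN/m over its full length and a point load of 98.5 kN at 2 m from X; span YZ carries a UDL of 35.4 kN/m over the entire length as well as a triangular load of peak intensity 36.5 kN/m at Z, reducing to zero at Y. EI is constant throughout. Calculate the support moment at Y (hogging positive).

M_Y = 458.1 kN·m

Release continuity at Y by inserting a hinge; the redundant is the internal moment M_Y. The primary structure is two simply-supported spans XY and YZ.
Rotations at Y on the released spans (each span's end-slope, ×1/EI):
  span XY: UDL 8.8: wL³/(24EI) = 187.7/EI
  span XY: point load 98.5 at a = 2: Pab(L + a)/(6LEI) = 246.2/EI
  span YZ: UDL 35.4: wL³/(24EI) = 1588/EI
  span YZ: triangular load, peak 36.5: 7w₀L³/(360EI) = 764.3/EI
  relative rotation θ_0 = (434 + 2353)/EI = 2787/EI
A unit hogging moment at Y produces rotation L₁/(3EI) + L₂/(3EI) = 6.083/EI.
Slope continuity at Y: θ_0 = M_Y·6.083/EI, so M_Y = 2787/6.083 = 458.1 kN·m (hogging).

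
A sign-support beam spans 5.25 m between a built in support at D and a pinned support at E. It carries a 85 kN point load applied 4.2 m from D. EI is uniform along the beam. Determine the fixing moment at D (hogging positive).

M_D = 42.84 kN·m

Take the reaction at E as the redundant and release it; the primary structure is a cantilever fixed at D.
Primary-structure tip deflection at E by superposition:
  point load 85 at a = 4.2: Pa²(3L − a)/(6EI) = 2886/EI
Tip deflection under a unit load at E: L³/(3EI) = 48.23/EI.
Compatibility at E: δ_0 − R_E·δ_{EE} = 0, so R_E = 2886/48.23 = 59.84 kN.
Moment equilibrium about D: M_D = Σ(load moments about D) − R_E·L = 357 − 59.84×5.25 = 42.84 kN·m.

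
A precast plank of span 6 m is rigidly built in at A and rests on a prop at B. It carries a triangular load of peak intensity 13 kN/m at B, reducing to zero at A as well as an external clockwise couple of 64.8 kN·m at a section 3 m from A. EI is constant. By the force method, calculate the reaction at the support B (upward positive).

Remove the prop at B; the released (primary) structure is a cantilever built in at A.
Free-end deflection of the primary structure under the applied loading (downward +):
  triangular load, peak 13 at the free end: 11w₀L⁴/(120EI) = 1544/EI
  clockwise couple 64.8 at a = 3: M₀a(2L − a)/(2EI) = 874.8/EI
  δ_0 = 2419/EI
Tip deflection under a unit load at B: L³/(3EI) = 72/EI.
Compatibility at B: δ_0 − R_B·δ_{BB} = 0, so R_B = 2419/72 = 33.6 kN.

R_B = 33.6 kN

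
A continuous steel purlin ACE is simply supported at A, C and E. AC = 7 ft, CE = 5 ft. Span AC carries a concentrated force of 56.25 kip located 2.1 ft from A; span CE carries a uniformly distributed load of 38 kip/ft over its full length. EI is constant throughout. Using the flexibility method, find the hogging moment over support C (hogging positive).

Release continuity at C by inserting a hinge; the redundant is the internal moment M_C. The primary structure is two simply-supported spans AC and CE.
Rotations at C on the released spans (each span's end-slope, ×1/EI):
  span AC: point load 56.25 at a = 2.1: Pab(L + a)/(6LEI) = 125.4/EI
  span CE: UDL 38: wL³/(24EI) = 197.9/EI
  relative rotation θ_0 = (125.4 + 197.9)/EI = 323.3/EI
A unit hogging moment at C produces rotation L₁/(3EI) + L₂/(3EI) = 4/EI.
Compatibility: M_C·(L₁+L₂)/(3EI) = θ_0, giving M_C = 80.83 kip·ft (hogging).

M_C = 80.83 kip·ft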